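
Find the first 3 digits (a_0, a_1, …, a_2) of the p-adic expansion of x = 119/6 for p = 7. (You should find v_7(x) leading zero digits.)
(a_0, …, a_2) = (0, 4, 1)

v_7(119/6) = 1, so a_0 = ... = a_0 = 0. Factor out: x = 7^1 · u with u = 17/6 a unit in ℤ_7. Expand u iteratively via a_{v+i} = u_i mod 7, u_{i+1} = (u_i − a_{v+i})/7:
  u_0 = 17/6;  a_1 = 4;  u_1 = (u_0 − 4)/7 = -1/6
  u_1 = -1/6;  a_2 = 1;  u_2 = (u_1 − 1)/7 = -1/6
Digits: (0, 4, 1).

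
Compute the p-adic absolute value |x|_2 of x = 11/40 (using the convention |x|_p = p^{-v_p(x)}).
|11/40|_2 = 8

Step 1 — compute v_2(x) by factoring powers of 2 out of the numerator and denominator: v_2(11/40) = -3. Step 2 — apply |x|_p = p^{-v_p(x)} = 2^{3} = 8.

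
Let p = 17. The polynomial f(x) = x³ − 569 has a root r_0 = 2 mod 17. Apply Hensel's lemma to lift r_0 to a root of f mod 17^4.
r_3 = 70348 (mod 83521)

Hensel: r_{i+1} = r_i − f(r_i)/f′(r_i) mod 17^{i+2}, where f′(x) = 3x². Iterate:
  r_0 = 2 (mod 17)
  r_1 = 121 (mod 289)
  r_2 = 1566 (mod 4913)
  r_3 = 70348 (mod 83521)
Final: r = 70348 with f(r) ≡ 0 mod 17^4.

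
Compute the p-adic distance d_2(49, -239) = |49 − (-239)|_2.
d_2(49, -239) = 1/32

Step 1 — x − y = 49 − (-239) = 288. Step 2 — v_2(288) = 5 (factor: 288 = (2^5 · 9); the sign does not affect v_p). Step 3 — |x − y|_2 = 2^{-5} = 1/32.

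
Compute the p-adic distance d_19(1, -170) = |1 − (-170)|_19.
d_19(1, -170) = 1/19

Step 1 — x − y = 1 − (-170) = 171. Step 2 — v_19(171) = 1 (factor: 171 = (19^1 · 9); the sign does not affect v_p). Step 3 — |x − y|_19 = 19^{-1} = 1/19.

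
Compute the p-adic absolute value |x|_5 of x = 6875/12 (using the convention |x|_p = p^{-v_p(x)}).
|6875/12|_5 = 1/625

Step 1 — compute v_5(x) by factoring powers of 5 out of the numerator and denominator: v_5(6875/12) = 4. Step 2 — apply |x|_p = p^{-v_p(x)} = 5^{-4} = 1/625.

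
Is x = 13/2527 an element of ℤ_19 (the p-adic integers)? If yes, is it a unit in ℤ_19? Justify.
x ∉ ℤ_19 (v_19(x) = -2 < 0)

ℤ_19 = {x ∈ ℚ_19 : v_19(x) ≥ 0} and ℤ_19^× = {x ∈ ℤ_19 : v_19(x) = 0}. Here v_19(13/2527) = v_19(num) − v_19(den) = -2; compare against these criteria.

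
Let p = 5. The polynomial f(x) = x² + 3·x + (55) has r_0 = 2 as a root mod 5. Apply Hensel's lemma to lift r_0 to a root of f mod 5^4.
r_3 = 257 (mod 625)

Hensel: r_{i+1} = r_i − f(r_i)·(f′(r_i))^{-1} mod 5^{i+2}, f′(x) = 2x + 3. Iterate:
  r_0 = 2 (mod 5)
  r_1 = 7 (mod 25)
  r_2 = 7 (mod 125)
  r_3 = 257 (mod 625)
Final: r = 257 satisfies f(r) ≡ 0 mod 5^4.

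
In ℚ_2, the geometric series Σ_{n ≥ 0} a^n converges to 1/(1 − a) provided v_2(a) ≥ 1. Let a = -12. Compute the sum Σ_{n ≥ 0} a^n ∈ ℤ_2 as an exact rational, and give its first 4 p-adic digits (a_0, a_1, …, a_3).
Σ a^n = 1/(1 − a) = 1/13;  first 4 digits = (1, 0, 1, 0)

v_2(a) = 2 ≥ 1, so the series converges in ℤ_2 to 1/(1 − a) = 1/(1 − (-12)) = 1/13. Expand this rational in ℤ_2: compute digits iteratively via d_i = x_i mod 2, x_{i+1} = (x_i − d_i)/2. The first 4 digits are (1, 0, 1, 0).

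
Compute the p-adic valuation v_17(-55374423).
v_17(-55374423) = 5

v_17(n) is the largest exponent k such that 17^k divides n. Factor out: -55374423 = -17^5 · 39. (Sign doesn't affect v_p.) So v_17(-55374423) = 5.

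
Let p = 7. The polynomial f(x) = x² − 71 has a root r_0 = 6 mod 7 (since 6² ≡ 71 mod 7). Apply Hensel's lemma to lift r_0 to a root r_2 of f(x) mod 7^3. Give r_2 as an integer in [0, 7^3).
r_2 = 62 (mod 343)

Hensel's recurrence: r_{i+1} = r_i − f(r_i)·(f′(r_i))^{-1} mod 7^{i+2}, with f′(x) = 2x. Iterate:
  r_0 = 6 (mod 7)
  r_1 = 13 (mod 49)
  r_2 = 62 (mod 343)
Final: r_2 = 62, and one checks f(r_2) ≡ 0 mod 7^3.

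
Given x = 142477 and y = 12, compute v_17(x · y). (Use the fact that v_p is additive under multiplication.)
v_17(1709724) = 3

v_p(x) = 3 (factor: 142477 = 17^3 · 29); v_p(y) = 0 (factor: 12 = 17^0 · 12). Additivity: v_p(xy) = v_p(x) + v_p(y) = 3 + 0 = 3. (Direct check: xy = 1709724 = 17^3 · (348).)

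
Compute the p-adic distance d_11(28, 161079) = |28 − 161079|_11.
d_11(28, 161079) = 1/161051

Step 1 — x − y = 28 − 161079 = -161051. Step 2 — v_11(-161051) = 5 (factor: -161051 = −(11^5 · 1); the sign does not affect v_p). Step 3 — |x − y|_11 = 11^{-5} = 1/161051.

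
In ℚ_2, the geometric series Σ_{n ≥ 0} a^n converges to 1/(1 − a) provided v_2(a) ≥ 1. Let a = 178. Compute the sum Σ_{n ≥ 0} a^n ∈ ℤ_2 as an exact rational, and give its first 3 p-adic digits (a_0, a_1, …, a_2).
Σ a^n = 1/(1 − a) = -1/177;  first 3 digits = (1, 1, 1)

v_2(a) = 1 ≥ 1, so the series converges in ℤ_2 to 1/(1 − a) = 1/(1 − 178) = -1/177. Expand this rational in ℤ_2: compute digits iteratively via d_i = x_i mod 2, x_{i+1} = (x_i − d_i)/2. The first 3 digits are (1, 1, 1).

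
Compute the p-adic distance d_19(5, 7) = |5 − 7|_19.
d_19(5, 7) = 1

Step 1 — x − y = 5 − 7 = -2. Step 2 — v_19(-2) = 0 (factor: -2 = −(19^0 · 2); the sign does not affect v_p). Step 3 — |x − y|_19 = 19^{0} = 1.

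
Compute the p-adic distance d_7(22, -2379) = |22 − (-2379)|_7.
d_7(22, -2379) = 1/2401

Step 1 — x − y = 22 − (-2379) = 2401. Step 2 — v_7(2401) = 4 (factor: 2401 = (7^4 · 1); the sign does not affect v_p). Step 3 — |x − y|_7 = 7^{-4} = 1/2401.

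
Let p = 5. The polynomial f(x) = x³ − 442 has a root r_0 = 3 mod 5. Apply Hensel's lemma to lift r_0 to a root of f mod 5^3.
r_2 = 98 (mod 125)

Hensel: r_{i+1} = r_i − f(r_i)/f′(r_i) mod 5^{i+2}, where f′(x) = 3x². Iterate:
  r_0 = 3 (mod 5)
  r_1 = 23 (mod 25)
  r_2 = 98 (mod 125)
Final: r = 98 with f(r) ≡ 0 mod 5^3.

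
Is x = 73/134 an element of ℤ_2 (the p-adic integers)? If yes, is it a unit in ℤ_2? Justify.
x ∉ ℤ_2 (v_2(x) = -1 < 0)

ℤ_2 = {x ∈ ℚ_2 : v_2(x) ≥ 0} and ℤ_2^× = {x ∈ ℤ_2 : v_2(x) = 0}. Here v_2(73/134) = v_2(num) − v_2(den) = -1; compare against these criteria.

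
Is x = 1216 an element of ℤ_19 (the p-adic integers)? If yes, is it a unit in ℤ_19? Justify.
x ∈ ℤ_19 but not a unit; v_19(x) = 1 > 0

ℤ_19 = {x ∈ ℚ_19 : v_19(x) ≥ 0} and ℤ_19^× = {x ∈ ℤ_19 : v_19(x) = 0}. Here v_19(1216) = v_19(num) − v_19(den) = 1; compare against these criteria.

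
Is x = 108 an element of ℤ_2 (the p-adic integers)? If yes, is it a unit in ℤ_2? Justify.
x ∈ ℤ_2 but not a unit; v_2(x) = 2 > 0

ℤ_2 = {x ∈ ℚ_2 : v_2(x) ≥ 0} and ℤ_2^× = {x ∈ ℤ_2 : v_2(x) = 0}. Here v_2(108) = v_2(num) − v_2(den) = 2; compare against these criteria.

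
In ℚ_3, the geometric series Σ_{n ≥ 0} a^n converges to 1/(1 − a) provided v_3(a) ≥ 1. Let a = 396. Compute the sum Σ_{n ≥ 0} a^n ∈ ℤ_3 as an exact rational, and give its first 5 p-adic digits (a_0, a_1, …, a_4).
Σ a^n = 1/(1 − a) = -1/395;  first 5 digits = (1, 0, 2, 2, 2)

v_3(a) = 2 ≥ 1, so the series converges in ℤ_3 to 1/(1 − a) = 1/(1 − 396) = -1/395. Expand this rational in ℤ_3: compute digits iteratively via d_i = x_i mod 3, x_{i+1} = (x_i − d_i)/3. The first 5 digits are (1, 0, 2, 2, 2).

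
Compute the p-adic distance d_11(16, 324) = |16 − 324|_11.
d_11(16, 324) = 1/11

Step 1 — x − y = 16 − 324 = -308. Step 2 — v_11(-308) = 1 (factor: -308 = −(11^1 · 28); the sign does not affect v_p). Step 3 — |x − y|_11 = 11^{-1} = 1/11.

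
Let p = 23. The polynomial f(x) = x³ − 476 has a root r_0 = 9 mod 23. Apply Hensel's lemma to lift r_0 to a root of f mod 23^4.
r_3 = 94884 (mod 279841)

Hensel: r_{i+1} = r_i − f(r_i)/f′(r_i) mod 23^{i+2}, where f′(x) = 3x². Iterate:
  r_0 = 9 (mod 23)
  r_1 = 193 (mod 529)
  r_2 = 9715 (mod 12167)
  r_3 = 94884 (mod 279841)
Final: r = 94884 with f(r) ≡ 0 mod 23^4.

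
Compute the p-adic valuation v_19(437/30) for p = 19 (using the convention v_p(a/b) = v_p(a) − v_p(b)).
v_19(437/30) = 1

Factor powers of 19 from the numerator and denominator of the reduced fraction: 437 = 19^1 · 23 and 30 = 19^0 · 30. Apply v_p(a/b) = v_p(a) − v_p(b): v_19(437/30) = 1 − 0 = 1.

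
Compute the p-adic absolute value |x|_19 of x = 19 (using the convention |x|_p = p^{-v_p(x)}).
|19|_19 = 1/19

Step 1 — compute v_19(x) by factoring powers of 19 out of the numerator and denominator: v_19(19) = 1. Step 2 — apply |x|_p = p^{-v_p(x)} = 19^{-1} = 1/19.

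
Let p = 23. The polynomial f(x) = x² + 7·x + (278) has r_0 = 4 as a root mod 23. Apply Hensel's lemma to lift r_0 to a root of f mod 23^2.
r_1 = 441 (mod 529)

Hensel: r_{i+1} = r_i − f(r_i)·(f′(r_i))^{-1} mod 23^{i+2}, f′(x) = 2x + 7. Iterate:
  r_0 = 4 (mod 23)
  r_1 = 441 (mod 529)
Final: r = 441 satisfies f(r) ≡ 0 mod 23^2.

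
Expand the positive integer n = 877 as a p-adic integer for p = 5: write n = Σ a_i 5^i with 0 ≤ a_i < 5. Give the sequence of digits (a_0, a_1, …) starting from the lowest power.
(a_0, a_1, …) = (2, 0, 0, 2, 1)

Repeated division by 5 gives the digits low-to-high: 877 = 2 + 2·5^3 + 1·5^4. Digit sequence: (2, 0, 0, 2, 1).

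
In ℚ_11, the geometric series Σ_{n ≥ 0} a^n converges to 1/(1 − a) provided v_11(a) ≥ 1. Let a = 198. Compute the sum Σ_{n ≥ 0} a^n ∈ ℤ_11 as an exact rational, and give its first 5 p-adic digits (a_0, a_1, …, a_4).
Σ a^n = 1/(1 − a) = -1/197;  first 5 digits = (1, 7, 6, 9, 7)

v_11(a) = 1 ≥ 1, so the series converges in ℤ_11 to 1/(1 − a) = 1/(1 − 198) = -1/197. Expand this rational in ℤ_11: compute digits iteratively via d_i = x_i mod 11, x_{i+1} = (x_i − d_i)/11. The first 5 digits are (1, 7, 6, 9, 7).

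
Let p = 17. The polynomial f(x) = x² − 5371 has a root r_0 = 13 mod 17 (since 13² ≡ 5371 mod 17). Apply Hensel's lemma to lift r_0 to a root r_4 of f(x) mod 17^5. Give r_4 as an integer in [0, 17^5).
r_4 = 315023 (mod 1419857)

Hensel's recurrence: r_{i+1} = r_i − f(r_i)·(f′(r_i))^{-1} mod 17^{i+2}, with f′(x) = 2x. Iterate:
  r_0 = 13 (mod 17)
  r_1 = 13 (mod 289)
  r_2 = 591 (mod 4913)
  r_3 = 64460 (mod 83521)
  r_4 = 315023 (mod 1419857)
Final: r_4 = 315023, and one checks f(r_4) ≡ 0 mod 17^5.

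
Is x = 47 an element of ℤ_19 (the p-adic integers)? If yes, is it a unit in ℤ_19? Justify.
x ∈ ℤ_19^× (unit); v_19(x) = 0

ℤ_19 = {x ∈ ℚ_19 : v_19(x) ≥ 0} and ℤ_19^× = {x ∈ ℤ_19 : v_19(x) = 0}. Here v_19(47) = v_19(num) − v_19(den) = 0; compare against these criteria.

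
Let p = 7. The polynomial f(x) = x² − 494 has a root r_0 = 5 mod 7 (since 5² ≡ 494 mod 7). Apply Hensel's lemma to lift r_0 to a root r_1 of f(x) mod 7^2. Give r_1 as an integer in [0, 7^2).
r_1 = 47 (mod 49)

Hensel's recurrence: r_{i+1} = r_i − f(r_i)·(f′(r_i))^{-1} mod 7^{i+2}, with f′(x) = 2x. Iterate:
  r_0 = 5 (mod 7)
  r_1 = 47 (mod 49)
Final: r_1 = 47, and one checks f(r_1) ≡ 0 mod 7^2.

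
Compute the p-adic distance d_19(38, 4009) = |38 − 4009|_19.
d_19(38, 4009) = 1/361

Step 1 — x − y = 38 − 4009 = -3971. Step 2 — v_19(-3971) = 2 (factor: -3971 = −(19^2 · 11); the sign does not affect v_p). Step 3 — |x − y|_19 = 19^{-2} = 1/361.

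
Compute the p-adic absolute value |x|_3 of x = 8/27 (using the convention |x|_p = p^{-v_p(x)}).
|8/27|_3 = 27

Step 1 — compute v_3(x) by factoring powers of 3 out of the numerator and denominator: v_3(8/27) = -3. Step 2 — apply |x|_p = p^{-v_p(x)} = 3^{3} = 27.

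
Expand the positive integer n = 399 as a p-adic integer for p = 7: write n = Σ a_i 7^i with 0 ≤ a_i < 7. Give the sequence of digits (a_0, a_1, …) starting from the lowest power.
(a_0, a_1, …) = (0, 1, 1, 1)

Repeated division by 7 gives the digits low-to-high: 399 = 1·7^1 + 1·7^2 + 1·7^3. Digit sequence: (0, 1, 1, 1).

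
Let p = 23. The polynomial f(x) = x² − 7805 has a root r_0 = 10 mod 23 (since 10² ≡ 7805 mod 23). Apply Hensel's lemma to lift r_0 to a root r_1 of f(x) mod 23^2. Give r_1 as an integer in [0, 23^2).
r_1 = 263 (mod 529)

Hensel's recurrence: r_{i+1} = r_i − f(r_i)·(f′(r_i))^{-1} mod 23^{i+2}, with f′(x) = 2x. Iterate:
  r_0 = 10 (mod 23)
  r_1 = 263 (mod 529)
Final: r_1 = 263, and one checks f(r_1) ≡ 0 mod 23^2.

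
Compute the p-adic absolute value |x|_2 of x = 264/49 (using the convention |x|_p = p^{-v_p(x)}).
|264/49|_2 = 1/8

Step 1 — compute v_2(x) by factoring powers of 2 out of the numerator and denominator: v_2(264/49) = 3. Step 2 — apply |x|_p = p^{-v_p(x)} = 2^{-3} = 1/8.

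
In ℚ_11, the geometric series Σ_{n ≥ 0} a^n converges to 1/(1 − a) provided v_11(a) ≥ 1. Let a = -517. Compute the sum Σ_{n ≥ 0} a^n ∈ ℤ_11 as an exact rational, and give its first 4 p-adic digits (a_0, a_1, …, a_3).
Σ a^n = 1/(1 − a) = 1/518;  first 4 digits = (1, 8, 4, 8)

v_11(a) = 1 ≥ 1, so the series converges in ℤ_11 to 1/(1 − a) = 1/(1 − (-517)) = 1/518. Expand this rational in ℤ_11: compute digits iteratively via d_i = x_i mod 11, x_{i+1} = (x_i − d_i)/11. The first 4 digits are (1, 8, 4, 8).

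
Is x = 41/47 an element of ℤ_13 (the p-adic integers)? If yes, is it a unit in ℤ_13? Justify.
x ∈ ℤ_13^× (unit); v_13(x) = 0

ℤ_13 = {x ∈ ℚ_13 : v_13(x) ≥ 0} and ℤ_13^× = {x ∈ ℤ_13 : v_13(x) = 0}. Here v_13(41/47) = v_13(num) − v_13(den) = 0; compare against these criteria.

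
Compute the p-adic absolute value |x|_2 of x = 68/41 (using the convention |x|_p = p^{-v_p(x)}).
|68/41|_2 = 1/4

Step 1 — compute v_2(x) by factoring powers of 2 out of the numerator and denominator: v_2(68/41) = 2. Step 2 — apply |x|_p = p^{-v_p(x)} = 2^{-2} = 1/4.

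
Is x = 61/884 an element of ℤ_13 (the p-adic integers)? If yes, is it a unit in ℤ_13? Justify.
x ∉ ℤ_13 (v_13(x) = -1 < 0)

ℤ_13 = {x ∈ ℚ_13 : v_13(x) ≥ 0} and ℤ_13^× = {x ∈ ℤ_13 : v_13(x) = 0}. Here v_13(61/884) = v_13(num) − v_13(den) = -1; compare against these criteria.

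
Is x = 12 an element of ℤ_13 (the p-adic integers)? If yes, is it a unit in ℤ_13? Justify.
x ∈ ℤ_13^× (unit); v_13(x) = 0

ℤ_13 = {x ∈ ℚ_13 : v_13(x) ≥ 0} and ℤ_13^× = {x ∈ ℤ_13 : v_13(x) = 0}. Here v_13(12) = v_13(num) − v_13(den) = 0; compare against these criteria.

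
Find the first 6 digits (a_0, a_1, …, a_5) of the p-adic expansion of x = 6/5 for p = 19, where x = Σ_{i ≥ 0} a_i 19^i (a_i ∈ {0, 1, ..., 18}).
(a_0, …, a_5) = (5, 15, 3, 15, 3, 15)

v_19(6/5) = 0 (numerator and denominator both coprime to 19), so x ∈ ℤ_19^×. Compute digits iteratively via a_i = x_i mod 19, x_{i+1} = (x_i − a_i)/19, with x_0 = x:
  x_0 = 6/5;  a_0 = 5;  x_1 = (x_0 − 5)/19 = -1/5
  x_1 = -1/5;  a_1 = 15;  x_2 = (x_1 − 15)/19 = -4/5
  x_2 = -4/5;  a_2 = 3;  x_3 = (x_2 − 3)/19 = -1/5
  x_3 = -1/5;  a_3 = 15;  x_4 = (x_3 − 15)/19 = -4/5
  x_4 = -4/5;  a_4 = 3;  x_5 = (x_4 − 3)/19 = -1/5
  x_5 = -1/5;  a_5 = 15;  x_6 = (x_5 − 15)/19 = -4/5
Digits: (5, 15, 3, 15, 3, 15).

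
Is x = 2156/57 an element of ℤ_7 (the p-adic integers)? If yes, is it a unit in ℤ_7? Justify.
x ∈ ℤ_7 but not a unit; v_7(x) = 2 > 0

ℤ_7 = {x ∈ ℚ_7 : v_7(x) ≥ 0} and ℤ_7^× = {x ∈ ℤ_7 : v_7(x) = 0}. Here v_7(2156/57) = v_7(num) − v_7(den) = 2; compare against these criteria.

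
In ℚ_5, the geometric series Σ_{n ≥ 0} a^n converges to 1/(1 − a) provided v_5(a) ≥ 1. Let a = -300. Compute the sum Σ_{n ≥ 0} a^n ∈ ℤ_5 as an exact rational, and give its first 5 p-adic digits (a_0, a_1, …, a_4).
Σ a^n = 1/(1 − a) = 1/301;  first 5 digits = (1, 0, 3, 2, 3)

v_5(a) = 2 ≥ 1, so the series converges in ℤ_5 to 1/(1 − a) = 1/(1 − (-300)) = 1/301. Expand this rational in ℤ_5: compute digits iteratively via d_i = x_i mod 5, x_{i+1} = (x_i − d_i)/5. The first 5 digits are (1, 0, 3, 2, 3).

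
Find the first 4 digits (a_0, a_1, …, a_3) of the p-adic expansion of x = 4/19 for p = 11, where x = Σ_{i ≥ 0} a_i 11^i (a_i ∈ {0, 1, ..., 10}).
(a_0, …, a_3) = (6, 7, 8, 5)

v_11(4/19) = 0 (numerator and denominator both coprime to 11), so x ∈ ℤ_11^×. Compute digits iteratively via a_i = x_i mod 11, x_{i+1} = (x_i − a_i)/11, with x_0 = x:
  x_0 = 4/19;  a_0 = 6;  x_1 = (x_0 − 6)/11 = -10/19
  x_1 = -10/19;  a_1 = 7;  x_2 = (x_1 − 7)/11 = -13/19
  x_2 = -13/19;  a_2 = 8;  x_3 = (x_2 − 8)/11 = -15/19
  x_3 = -15/19;  a_3 = 5;  x_4 = (x_3 − 5)/11 = -10/19
Digits: (6, 7, 8, 5).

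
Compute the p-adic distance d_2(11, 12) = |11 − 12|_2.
d_2(11, 12) = 1

Step 1 — x − y = 11 − 12 = -1. Step 2 — v_2(-1) = 0 (factor: -1 = −(2^0 · 1); the sign does not affect v_p). Step 3 — |x − y|_2 = 2^{0} = 1.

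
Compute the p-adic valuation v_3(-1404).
v_3(-1404) = 3

v_3(n) is the largest exponent k such that 3^k divides n. Factor out: -1404 = -3^3 · 52. (Sign doesn't affect v_p.) So v_3(-1404) = 3.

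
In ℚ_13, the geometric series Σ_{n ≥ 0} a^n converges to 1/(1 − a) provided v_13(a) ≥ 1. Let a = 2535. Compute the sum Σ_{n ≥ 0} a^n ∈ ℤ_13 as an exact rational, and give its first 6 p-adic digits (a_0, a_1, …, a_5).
Σ a^n = 1/(1 − a) = -1/2534;  first 6 digits = (1, 0, 2, 1, 4, 4)

v_13(a) = 2 ≥ 1, so the series converges in ℤ_13 to 1/(1 − a) = 1/(1 − 2535) = -1/2534. Expand this rational in ℤ_13: compute digits iteratively via d_i = x_i mod 13, x_{i+1} = (x_i − d_i)/13. The first 6 digits are (1, 0, 2, 1, 4, 4).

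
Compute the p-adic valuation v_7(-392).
v_7(-392) = 2

v_7(n) is the largest exponent k such that 7^k divides n. Factor out: -392 = -7^2 · 8. (Sign doesn't affect v_p.) So v_7(-392) = 2.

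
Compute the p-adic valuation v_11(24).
v_11(24) = 0

v_11(n) is the largest exponent k such that 11^k divides n. Factor out: 24 = 11^0 · 24. (Sign doesn't affect v_p.) So v_11(24) = 0.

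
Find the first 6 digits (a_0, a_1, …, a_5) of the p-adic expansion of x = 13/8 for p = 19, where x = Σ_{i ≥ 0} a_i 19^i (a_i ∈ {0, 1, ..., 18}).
(a_0, …, a_5) = (4, 7, 2, 7, 2, 7)

v_19(13/8) = 0 (numerator and denominator both coprime to 19), so x ∈ ℤ_19^×. Compute digits iteratively via a_i = x_i mod 19, x_{i+1} = (x_i − a_i)/19, with x_0 = x:
  x_0 = 13/8;  a_0 = 4;  x_1 = (x_0 − 4)/19 = -1/8
  x_1 = -1/8;  a_1 = 7;  x_2 = (x_1 − 7)/19 = -3/8
  x_2 = -3/8;  a_2 = 2;  x_3 = (x_2 − 2)/19 = -1/8
  x_3 = -1/8;  a_3 = 7;  x_4 = (x_3 − 7)/19 = -3/8
  x_4 = -3/8;  a_4 = 2;  x_5 = (x_4 − 2)/19 = -1/8
  x_5 = -1/8;  a_5 = 7;  x_6 = (x_5 − 7)/19 = -3/8
Digits: (4, 7, 2, 7, 2, 7).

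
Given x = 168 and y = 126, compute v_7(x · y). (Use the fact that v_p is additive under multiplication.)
v_7(21168) = 2

v_p(x) = 1 (factor: 168 = 7^1 · 24); v_p(y) = 1 (factor: 126 = 7^1 · 18). Additivity: v_p(xy) = v_p(x) + v_p(y) = 1 + 1 = 2. (Direct check: xy = 21168 = 7^2 · (432).)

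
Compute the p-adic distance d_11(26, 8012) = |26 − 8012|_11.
d_11(26, 8012) = 1/1331

Step 1 — x − y = 26 − 8012 = -7986. Step 2 — v_11(-7986) = 3 (factor: -7986 = −(11^3 · 6); the sign does not affect v_p). Step 3 — |x − y|_11 = 11^{-3} = 1/1331.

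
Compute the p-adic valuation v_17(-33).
v_17(-33) = 0

v_17(n) is the largest exponent k such that 17^k divides n. Factor out: -33 = -17^0 · 33. (Sign doesn't affect v_p.) So v_17(-33) = 0.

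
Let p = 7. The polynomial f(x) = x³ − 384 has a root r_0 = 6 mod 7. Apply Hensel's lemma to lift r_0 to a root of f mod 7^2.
r_1 = 13 (mod 49)

Hensel: r_{i+1} = r_i − f(r_i)/f′(r_i) mod 7^{i+2}, where f′(x) = 3x². Iterate:
  r_0 = 6 (mod 7)
  r_1 = 13 (mod 49)
Final: r = 13 with f(r) ≡ 0 mod 7^2.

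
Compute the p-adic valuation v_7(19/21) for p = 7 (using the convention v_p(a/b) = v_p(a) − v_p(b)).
v_7(19/21) = -1

Factor powers of 7 from the numerator and denominator of the reduced fraction: 19 = 7^0 · 19 and 21 = 7^1 · 3. Apply v_p(a/b) = v_p(a) − v_p(b): v_7(19/21) = 0 − 1 = -1.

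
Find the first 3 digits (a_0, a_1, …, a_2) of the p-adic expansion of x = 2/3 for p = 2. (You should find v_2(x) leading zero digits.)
(a_0, …, a_2) = (0, 1, 1)

v_2(2/3) = 1, so a_0 = ... = a_0 = 0. Factor out: x = 2^1 · u with u = 1/3 a unit in ℤ_2. Expand u iteratively via a_{v+i} = u_i mod 2, u_{i+1} = (u_i − a_{v+i})/2:
  u_0 = 1/3;  a_1 = 1;  u_1 = (u_0 − 1)/2 = -1/3
  u_1 = -1/3;  a_2 = 1;  u_2 = (u_1 − 1)/2 = -2/3
Digits: (0, 1, 1).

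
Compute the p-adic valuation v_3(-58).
v_3(-58) = 0

v_3(n) is the largest exponent k such that 3^k divides n. Factor out: -58 = -3^0 · 58. (Sign doesn't affect v_p.) So v_3(-58) = 0.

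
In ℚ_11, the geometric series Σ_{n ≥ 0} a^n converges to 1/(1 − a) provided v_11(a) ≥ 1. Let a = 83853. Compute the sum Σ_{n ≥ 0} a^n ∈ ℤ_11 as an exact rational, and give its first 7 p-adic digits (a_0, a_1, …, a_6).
Σ a^n = 1/(1 − a) = -1/83852;  first 7 digits = (1, 0, 0, 8, 5, 0, 9)

v_11(a) = 3 ≥ 1, so the series converges in ℤ_11 to 1/(1 − a) = 1/(1 − 83853) = -1/83852. Expand this rational in ℤ_11: compute digits iteratively via d_i = x_i mod 11, x_{i+1} = (x_i − d_i)/11. The first 7 digits are (1, 0, 0, 8, 5, 0, 9).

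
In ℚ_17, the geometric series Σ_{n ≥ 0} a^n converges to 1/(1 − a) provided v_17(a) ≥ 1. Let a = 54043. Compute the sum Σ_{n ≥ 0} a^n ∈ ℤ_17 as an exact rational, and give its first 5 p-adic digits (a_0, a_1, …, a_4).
Σ a^n = 1/(1 − a) = -1/54042;  first 5 digits = (1, 0, 0, 11, 0)

v_17(a) = 3 ≥ 1, so the series converges in ℤ_17 to 1/(1 − a) = 1/(1 − 54043) = -1/54042. Expand this rational in ℤ_17: compute digits iteratively via d_i = x_i mod 17, x_{i+1} = (x_i − d_i)/17. The first 5 digits are (1, 0, 0, 11, 0).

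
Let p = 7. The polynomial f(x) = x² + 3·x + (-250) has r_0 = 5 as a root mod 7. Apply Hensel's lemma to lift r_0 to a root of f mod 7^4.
r_3 = 138 (mod 2401)

Hensel: r_{i+1} = r_i − f(r_i)·(f′(r_i))^{-1} mod 7^{i+2}, f′(x) = 2x + 3. Iterate:
  r_0 = 5 (mod 7)
  r_1 = 40 (mod 49)
  r_2 = 138 (mod 343)
  r_3 = 138 (mod 2401)
Final: r = 138 satisfies f(r) ≡ 0 mod 7^4.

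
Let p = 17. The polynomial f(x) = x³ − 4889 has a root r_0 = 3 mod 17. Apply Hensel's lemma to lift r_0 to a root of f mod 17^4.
r_3 = 42741 (mod 83521)

Hensel: r_{i+1} = r_i − f(r_i)/f′(r_i) mod 17^{i+2}, where f′(x) = 3x². Iterate:
  r_0 = 3 (mod 17)
  r_1 = 258 (mod 289)
  r_2 = 3437 (mod 4913)
  r_3 = 42741 (mod 83521)
Final: r = 42741 with f(r) ≡ 0 mod 17^4.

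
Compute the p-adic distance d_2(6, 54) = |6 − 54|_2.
d_2(6, 54) = 1/16

Step 1 — x − y = 6 − 54 = -48. Step 2 — v_2(-48) = 4 (factor: -48 = −(2^4 · 3); the sign does not affect v_p). Step 3 — |x − y|_2 = 2^{-4} = 1/16.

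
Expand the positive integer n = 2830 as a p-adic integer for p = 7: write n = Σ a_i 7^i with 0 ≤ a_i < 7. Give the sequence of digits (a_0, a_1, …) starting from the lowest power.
(a_0, a_1, …) = (2, 5, 1, 1, 1)

Repeated division by 7 gives the digits low-to-high: 2830 = 2 + 5·7^1 + 1·7^2 + 1·7^3 + 1·7^4. Digit sequence: (2, 5, 1, 1, 1).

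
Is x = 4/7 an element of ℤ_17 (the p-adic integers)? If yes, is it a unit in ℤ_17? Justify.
x ∈ ℤ_17^× (unit); v_17(x) = 0

ℤ_17 = {x ∈ ℚ_17 : v_17(x) ≥ 0} and ℤ_17^× = {x ∈ ℤ_17 : v_17(x) = 0}. Here v_17(4/7) = v_17(num) − v_17(den) = 0; compare against these criteria.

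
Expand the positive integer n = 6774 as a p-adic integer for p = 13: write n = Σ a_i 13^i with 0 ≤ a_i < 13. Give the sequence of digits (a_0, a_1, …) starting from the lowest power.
(a_0, a_1, …) = (1, 1, 1, 3)

Repeated division by 13 gives the digits low-to-high: 6774 = 1 + 1·13^1 + 1·13^2 + 3·13^3. Digit sequence: (1, 1, 1, 3).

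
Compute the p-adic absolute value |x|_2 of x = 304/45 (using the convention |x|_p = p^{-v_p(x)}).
|304/45|_2 = 1/16

Step 1 — compute v_2(x) by factoring powers of 2 out of the numerator and denominator: v_2(304/45) = 4. Step 2 — apply |x|_p = p^{-v_p(x)} = 2^{-4} = 1/16.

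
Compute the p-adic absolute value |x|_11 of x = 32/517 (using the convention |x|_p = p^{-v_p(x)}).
|32/517|_11 = 11

Step 1 — compute v_11(x) by factoring powers of 11 out of the numerator and denominator: v_11(32/517) = -1. Step 2 — apply |x|_p = p^{-v_p(x)} = 11^{1} = 11.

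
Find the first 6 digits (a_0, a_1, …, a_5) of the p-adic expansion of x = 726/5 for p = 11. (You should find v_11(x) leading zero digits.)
(a_0, …, a_5) = (0, 0, 10, 8, 8, 8)

v_11(726/5) = 2, so a_0 = ... = a_1 = 0. Factor out: x = 11^2 · u with u = 6/5 a unit in ℤ_11. Expand u iteratively via a_{v+i} = u_i mod 11, u_{i+1} = (u_i − a_{v+i})/11:
  u_0 = 6/5;  a_2 = 10;  u_1 = (u_0 − 10)/11 = -4/5
  u_1 = -4/5;  a_3 = 8;  u_2 = (u_1 − 8)/11 = -4/5
  u_2 = -4/5;  a_4 = 8;  u_3 = (u_2 − 8)/11 = -4/5
  u_3 = -4/5;  a_5 = 8;  u_4 = (u_3 − 8)/11 = -4/5
Digits: (0, 0, 10, 8, 8, 8).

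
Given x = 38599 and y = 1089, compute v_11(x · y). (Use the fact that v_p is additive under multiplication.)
v_11(42034311) = 5

v_p(x) = 3 (factor: 38599 = 11^3 · 29); v_p(y) = 2 (factor: 1089 = 11^2 · 9). Additivity: v_p(xy) = v_p(x) + v_p(y) = 3 + 2 = 5. (Direct check: xy = 42034311 = 11^5 · (261).)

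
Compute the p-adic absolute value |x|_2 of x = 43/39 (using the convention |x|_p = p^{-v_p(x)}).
|43/39|_2 = 1

Step 1 — compute v_2(x) by factoring powers of 2 out of the numerator and denominator: v_2(43/39) = 0. Step 2 — apply |x|_p = p^{-v_p(x)} = 2^{0} = 1.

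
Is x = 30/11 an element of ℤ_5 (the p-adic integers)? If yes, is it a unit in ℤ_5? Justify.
x ∈ ℤ_5 but not a unit; v_5(x) = 1 > 0

ℤ_5 = {x ∈ ℚ_5 : v_5(x) ≥ 0} and ℤ_5^× = {x ∈ ℤ_5 : v_5(x) = 0}. Here v_5(30/11) = v_5(num) − v_5(den) = 1; compare against these criteria.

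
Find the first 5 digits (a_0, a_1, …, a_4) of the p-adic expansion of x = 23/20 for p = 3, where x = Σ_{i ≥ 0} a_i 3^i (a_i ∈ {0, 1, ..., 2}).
(a_0, …, a_4) = (1, 2, 1, 2, 2)

v_3(23/20) = 0 (numerator and denominator both coprime to 3), so x ∈ ℤ_3^×. Compute digits iteratively via a_i = x_i mod 3, x_{i+1} = (x_i − a_i)/3, with x_0 = x:
  x_0 = 23/20;  a_0 = 1;  x_1 = (x_0 − 1)/3 = 1/20
  x_1 = 1/20;  a_1 = 2;  x_2 = (x_1 − 2)/3 = -13/20
  x_2 = -13/20;  a_2 = 1;  x_3 = (x_2 − 1)/3 = -11/20
  x_3 = -11/20;  a_3 = 2;  x_4 = (x_3 − 2)/3 = -17/20
  x_4 = -17/20;  a_4 = 2;  x_5 = (x_4 − 2)/3 = -19/20
Digits: (1, 2, 1, 2, 2).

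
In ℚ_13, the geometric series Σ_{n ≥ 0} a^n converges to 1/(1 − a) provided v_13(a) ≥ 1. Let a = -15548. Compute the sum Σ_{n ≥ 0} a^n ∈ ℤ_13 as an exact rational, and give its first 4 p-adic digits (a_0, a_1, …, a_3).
Σ a^n = 1/(1 − a) = 1/15549;  first 4 digits = (1, 0, 12, 5)

v_13(a) = 2 ≥ 1, so the series converges in ℤ_13 to 1/(1 − a) = 1/(1 − (-15548)) = 1/15549. Expand this rational in ℤ_13: compute digits iteratively via d_i = x_i mod 13, x_{i+1} = (x_i − d_i)/13. The first 4 digits are (1, 0, 12, 5).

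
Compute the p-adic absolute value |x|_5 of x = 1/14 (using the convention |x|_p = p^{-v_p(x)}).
|1/14|_5 = 1

Step 1 — compute v_5(x) by factoring powers of 5 out of the numerator and denominator: v_5(1/14) = 0. Step 2 — apply |x|_p = p^{-v_p(x)} = 5^{0} = 1.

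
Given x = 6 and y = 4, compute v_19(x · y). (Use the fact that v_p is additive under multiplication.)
v_19(24) = 0

v_p(x) = 0 (factor: 6 = 19^0 · 6); v_p(y) = 0 (factor: 4 = 19^0 · 4). Additivity: v_p(xy) = v_p(x) + v_p(y) = 0 + 0 = 0. (Direct check: xy = 24 = 19^0 · (24).)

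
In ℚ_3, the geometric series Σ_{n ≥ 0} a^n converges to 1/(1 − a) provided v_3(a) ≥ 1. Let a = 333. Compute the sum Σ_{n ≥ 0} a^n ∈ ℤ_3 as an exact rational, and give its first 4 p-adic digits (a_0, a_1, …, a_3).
Σ a^n = 1/(1 − a) = -1/332;  first 4 digits = (1, 0, 1, 0)

v_3(a) = 2 ≥ 1, so the series converges in ℤ_3 to 1/(1 − a) = 1/(1 − 333) = -1/332. Expand this rational in ℤ_3: compute digits iteratively via d_i = x_i mod 3, x_{i+1} = (x_i − d_i)/3. The first 4 digits are (1, 0, 1, 0).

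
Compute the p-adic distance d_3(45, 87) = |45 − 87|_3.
d_3(45, 87) = 1/3

Step 1 — x − y = 45 − 87 = -42. Step 2 — v_3(-42) = 1 (factor: -42 = −(3^1 · 14); the sign does not affect v_p). Step 3 — |x − y|_3 = 3^{-1} = 1/3.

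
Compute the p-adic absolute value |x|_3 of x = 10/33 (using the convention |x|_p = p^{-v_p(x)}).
|10/33|_3 = 3

Step 1 — compute v_3(x) by factoring powers of 3 out of the numerator and denominator: v_3(10/33) = -1. Step 2 — apply |x|_p = p^{-v_p(x)} = 3^{1} = 3.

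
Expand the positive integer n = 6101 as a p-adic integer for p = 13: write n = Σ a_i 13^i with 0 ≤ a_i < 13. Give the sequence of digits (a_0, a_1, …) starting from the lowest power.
(a_0, a_1, …) = (4, 1, 10, 2)

Repeated division by 13 gives the digits low-to-high: 6101 = 4 + 1·13^1 + 10·13^2 + 2·13^3. Digit sequence: (4, 1, 10, 2).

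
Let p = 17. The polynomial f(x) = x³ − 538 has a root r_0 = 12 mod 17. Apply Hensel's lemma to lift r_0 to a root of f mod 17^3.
r_2 = 3310 (mod 4913)

Hensel: r_{i+1} = r_i − f(r_i)/f′(r_i) mod 17^{i+2}, where f′(x) = 3x². Iterate:
  r_0 = 12 (mod 17)
  r_1 = 131 (mod 289)
  r_2 = 3310 (mod 4913)
Final: r = 3310 with f(r) ≡ 0 mod 17^3.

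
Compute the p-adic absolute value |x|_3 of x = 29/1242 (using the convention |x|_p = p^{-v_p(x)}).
|29/1242|_3 = 27

Step 1 — compute v_3(x) by factoring powers of 3 out of the numerator and denominator: v_3(29/1242) = -3. Step 2 — apply |x|_p = p^{-v_p(x)} = 3^{3} = 27.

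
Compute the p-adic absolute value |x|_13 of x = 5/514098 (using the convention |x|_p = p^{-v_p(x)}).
|5/514098|_13 = 28561

Step 1 — compute v_13(x) by factoring powers of 13 out of the numerator and denominator: v_13(5/514098) = -4. Step 2 — apply |x|_p = p^{-v_p(x)} = 13^{4} = 28561.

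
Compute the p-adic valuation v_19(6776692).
v_19(6776692) = 4

v_19(n) is the largest exponent k such that 19^k divides n. Factor out: 6776692 = 19^4 · 52. (Sign doesn't affect v_p.) So v_19(6776692) = 4.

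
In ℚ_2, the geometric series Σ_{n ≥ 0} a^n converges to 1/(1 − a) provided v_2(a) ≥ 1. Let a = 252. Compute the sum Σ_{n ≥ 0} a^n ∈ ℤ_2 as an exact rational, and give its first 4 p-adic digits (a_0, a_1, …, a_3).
Σ a^n = 1/(1 − a) = -1/251;  first 4 digits = (1, 0, 1, 1)

v_2(a) = 2 ≥ 1, so the series converges in ℤ_2 to 1/(1 − a) = 1/(1 − 252) = -1/251. Expand this rational in ℤ_2: compute digits iteratively via d_i = x_i mod 2, x_{i+1} = (x_i − d_i)/2. The first 4 digits are (1, 0, 1, 1).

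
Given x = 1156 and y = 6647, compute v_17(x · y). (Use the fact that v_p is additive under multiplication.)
v_17(7683932) = 4

v_p(x) = 2 (factor: 1156 = 17^2 · 4); v_p(y) = 2 (factor: 6647 = 17^2 · 23). Additivity: v_p(xy) = v_p(x) + v_p(y) = 2 + 2 = 4. (Direct check: xy = 7683932 = 17^4 · (92).)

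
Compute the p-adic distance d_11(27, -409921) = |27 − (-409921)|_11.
d_11(27, -409921) = 1/14641

Step 1 — x − y = 27 − (-409921) = 409948. Step 2 — v_11(409948) = 4 (factor: 409948 = (11^4 · 28); the sign does not affect v_p). Step 3 — |x − y|_11 = 11^{-4} = 1/14641.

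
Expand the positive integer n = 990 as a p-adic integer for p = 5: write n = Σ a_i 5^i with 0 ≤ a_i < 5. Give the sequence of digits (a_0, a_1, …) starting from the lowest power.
(a_0, a_1, …) = (0, 3, 4, 2, 1)

Repeated division by 5 gives the digits low-to-high: 990 = 3·5^1 + 4·5^2 + 2·5^3 + 1·5^4. Digit sequence: (0, 3, 4, 2, 1).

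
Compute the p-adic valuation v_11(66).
v_11(66) = 1

v_11(n) is the largest exponent k such that 11^k divides n. Factor out: 66 = 11^1 · 6. (Sign doesn't affect v_p.) So v_11(66) = 1.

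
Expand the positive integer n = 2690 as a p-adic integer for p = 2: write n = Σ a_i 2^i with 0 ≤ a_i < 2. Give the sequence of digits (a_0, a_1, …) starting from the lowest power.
(a_0, a_1, …) = (0, 1, 0, 0, 0, 0, 0, 1, 0, 1, 0, 1)

Repeated division by 2 gives the digits low-to-high: 2690 = 1·2^1 + 1·2^7 + 1·2^9 + 1·2^11. Digit sequence: (0, 1, 0, 0, 0, 0, 0, 1, 0, 1, 0, 1).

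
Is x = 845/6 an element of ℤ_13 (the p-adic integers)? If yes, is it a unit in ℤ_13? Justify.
x ∈ ℤ_13 but not a unit; v_13(x) = 2 > 0

ℤ_13 = {x ∈ ℚ_13 : v_13(x) ≥ 0} and ℤ_13^× = {x ∈ ℤ_13 : v_13(x) = 0}. Here v_13(845/6) = v_13(num) − v_13(den) = 2; compare against these criteria.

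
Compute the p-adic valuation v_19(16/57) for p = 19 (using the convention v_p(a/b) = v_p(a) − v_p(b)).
v_19(16/57) = -1

Factor powers of 19 from the numerator and denominator of the reduced fraction: 16 = 19^0 · 16 and 57 = 19^1 · 3. Apply v_p(a/b) = v_p(a) − v_p(b): v_19(16/57) = 0 − 1 = -1.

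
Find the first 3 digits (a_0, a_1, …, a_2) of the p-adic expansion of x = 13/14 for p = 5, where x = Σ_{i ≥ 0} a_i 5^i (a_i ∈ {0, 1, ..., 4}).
(a_0, …, a_2) = (2, 3, 4)

v_5(13/14) = 0 (numerator and denominator both coprime to 5), so x ∈ ℤ_5^×. Compute digits iteratively via a_i = x_i mod 5, x_{i+1} = (x_i − a_i)/5, with x_0 = x:
  x_0 = 13/14;  a_0 = 2;  x_1 = (x_0 − 2)/5 = -3/14
  x_1 = -3/14;  a_1 = 3;  x_2 = (x_1 − 3)/5 = -9/14
  x_2 = -9/14;  a_2 = 4;  x_3 = (x_2 − 4)/5 = -13/14
Digits: (2, 3, 4).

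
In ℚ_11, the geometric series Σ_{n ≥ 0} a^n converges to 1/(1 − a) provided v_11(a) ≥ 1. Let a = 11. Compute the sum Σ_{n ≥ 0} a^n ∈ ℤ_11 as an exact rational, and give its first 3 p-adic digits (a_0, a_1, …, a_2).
Σ a^n = 1/(1 − a) = -1/10;  first 3 digits = (1, 1, 1)

v_11(a) = 1 ≥ 1, so the series converges in ℤ_11 to 1/(1 − a) = 1/(1 − 11) = -1/10. Expand this rational in ℤ_11: compute digits iteratively via d_i = x_i mod 11, x_{i+1} = (x_i − d_i)/11. The first 3 digits are (1, 1, 1).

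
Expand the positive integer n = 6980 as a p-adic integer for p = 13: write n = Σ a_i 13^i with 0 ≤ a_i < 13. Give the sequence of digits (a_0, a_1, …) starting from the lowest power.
(a_0, a_1, …) = (12, 3, 2, 3)

Repeated division by 13 gives the digits low-to-high: 6980 = 12 + 3·13^1 + 2·13^2 + 3·13^3. Digit sequence: (12, 3, 2, 3).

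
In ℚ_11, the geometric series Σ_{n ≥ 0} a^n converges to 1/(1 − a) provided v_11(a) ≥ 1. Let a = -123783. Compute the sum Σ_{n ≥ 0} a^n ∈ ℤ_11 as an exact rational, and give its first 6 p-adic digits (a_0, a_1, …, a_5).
Σ a^n = 1/(1 − a) = 1/123784;  first 6 digits = (1, 0, 0, 6, 2, 10)

v_11(a) = 3 ≥ 1, so the series converges in ℤ_11 to 1/(1 − a) = 1/(1 − (-123783)) = 1/123784. Expand this rational in ℤ_11: compute digits iteratively via d_i = x_i mod 11, x_{i+1} = (x_i − d_i)/11. The first 6 digits are (1, 0, 0, 6, 2, 10).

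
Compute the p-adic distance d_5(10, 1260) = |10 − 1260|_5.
d_5(10, 1260) = 1/625

Step 1 — x − y = 10 − 1260 = -1250. Step 2 — v_5(-1250) = 4 (factor: -1250 = −(5^4 · 2); the sign does not affect v_p). Step 3 — |x − y|_5 = 5^{-4} = 1/625.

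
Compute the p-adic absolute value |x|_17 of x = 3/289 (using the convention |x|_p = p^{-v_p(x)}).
|3/289|_17 = 289

Step 1 — compute v_17(x) by factoring powers of 17 out of the numerator and denominator: v_17(3/289) = -2. Step 2 — apply |x|_p = p^{-v_p(x)} = 17^{2} = 289.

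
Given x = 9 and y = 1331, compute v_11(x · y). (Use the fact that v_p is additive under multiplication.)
v_11(11979) = 3

v_p(x) = 0 (factor: 9 = 11^0 · 9); v_p(y) = 3 (factor: 1331 = 11^3 · 1). Additivity: v_p(xy) = v_p(x) + v_p(y) = 0 + 3 = 3. (Direct check: xy = 11979 = 11^3 · (9).)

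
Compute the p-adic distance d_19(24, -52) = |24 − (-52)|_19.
d_19(24, -52) = 1/19

Step 1 — x − y = 24 − (-52) = 76. Step 2 — v_19(76) = 1 (factor: 76 = (19^1 · 4); the sign does not affect v_p). Step 3 — |x − y|_19 = 19^{-1} = 1/19.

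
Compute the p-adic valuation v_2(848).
v_2(848) = 4

v_2(n) is the largest exponent k such that 2^k divides n. Factor out: 848 = 2^4 · 53. (Sign doesn't affect v_p.) So v_2(848) = 4.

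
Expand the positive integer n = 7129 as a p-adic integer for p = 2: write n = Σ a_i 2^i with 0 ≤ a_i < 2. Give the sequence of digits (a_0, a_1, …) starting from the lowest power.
(a_0, a_1, …) = (1, 0, 0, 1, 1, 0, 1, 1, 1, 1, 0, 1, 1)

Repeated division by 2 gives the digits low-to-high: 7129 = 1 + 1·2^3 + 1·2^4 + 1·2^6 + 1·2^7 + 1·2^8 + 1·2^9 + 1·2^11 + 1·2^12. Digit sequence: (1, 0, 0, 1, 1, 0, 1, 1, 1, 1, 0, 1, 1).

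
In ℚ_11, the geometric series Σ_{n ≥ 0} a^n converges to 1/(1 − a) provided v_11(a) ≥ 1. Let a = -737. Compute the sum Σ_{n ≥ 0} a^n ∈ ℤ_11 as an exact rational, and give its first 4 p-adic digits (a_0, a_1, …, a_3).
Σ a^n = 1/(1 − a) = 1/738;  first 4 digits = (1, 10, 5, 10)

v_11(a) = 1 ≥ 1, so the series converges in ℤ_11 to 1/(1 − a) = 1/(1 − (-737)) = 1/738. Expand this rational in ℤ_11: compute digits iteratively via d_i = x_i mod 11, x_{i+1} = (x_i − d_i)/11. The first 4 digits are (1, 10, 5, 10).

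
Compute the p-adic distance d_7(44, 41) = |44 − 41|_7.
d_7(44, 41) = 1

Step 1 — x − y = 44 − 41 = 3. Step 2 — v_7(3) = 0 (factor: 3 = (7^0 · 3); the sign does not affect v_p). Step 3 — |x − y|_7 = 7^{0} = 1.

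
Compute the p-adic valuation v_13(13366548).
v_13(13366548) = 5

v_13(n) is the largest exponent k such that 13^k divides n. Factor out: 13366548 = 13^5 · 36. (Sign doesn't affect v_p.) So v_13(13366548) = 5.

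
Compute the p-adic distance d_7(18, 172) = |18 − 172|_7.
d_7(18, 172) = 1/7

Step 1 — x − y = 18 − 172 = -154. Step 2 — v_7(-154) = 1 (factor: -154 = −(7^1 · 22); the sign does not affect v_p). Step 3 — |x − y|_7 = 7^{-1} = 1/7.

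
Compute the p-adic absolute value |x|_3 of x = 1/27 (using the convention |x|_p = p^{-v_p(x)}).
|1/27|_3 = 27

Step 1 — compute v_3(x) by factoring powers of 3 out of the numerator and denominator: v_3(1/27) = -3. Step 2 — apply |x|_p = p^{-v_p(x)} = 3^{3} = 27.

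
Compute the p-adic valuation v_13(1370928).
v_13(1370928) = 4

v_13(n) is the largest exponent k such that 13^k divides n. Factor out: 1370928 = 13^4 · 48. (Sign doesn't affect v_p.) So v_13(1370928) = 4.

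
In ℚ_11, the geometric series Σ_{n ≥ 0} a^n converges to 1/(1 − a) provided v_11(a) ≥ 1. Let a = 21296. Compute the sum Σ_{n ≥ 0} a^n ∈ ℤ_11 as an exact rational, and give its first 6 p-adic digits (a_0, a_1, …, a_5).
Σ a^n = 1/(1 − a) = -1/21295;  first 6 digits = (1, 0, 0, 5, 1, 0)

v_11(a) = 3 ≥ 1, so the series converges in ℤ_11 to 1/(1 − a) = 1/(1 − 21296) = -1/21295. Expand this rational in ℤ_11: compute digits iteratively via d_i = x_i mod 11, x_{i+1} = (x_i − d_i)/11. The first 6 digits are (1, 0, 0, 5, 1, 0).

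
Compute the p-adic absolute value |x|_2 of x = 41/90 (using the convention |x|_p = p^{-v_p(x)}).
|41/90|_2 = 2

Step 1 — compute v_2(x) by factoring powers of 2 out of the numerator and denominator: v_2(41/90) = -1. Step 2 — apply |x|_p = p^{-v_p(x)} = 2^{1} = 2.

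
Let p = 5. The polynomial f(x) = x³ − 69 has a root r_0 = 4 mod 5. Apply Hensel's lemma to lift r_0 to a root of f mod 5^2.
r_1 = 14 (mod 25)

Hensel: r_{i+1} = r_i − f(r_i)/f′(r_i) mod 5^{i+2}, where f′(x) = 3x². Iterate:
  r_0 = 4 (mod 5)
  r_1 = 14 (mod 25)
Final: r = 14 with f(r) ≡ 0 mod 5^2.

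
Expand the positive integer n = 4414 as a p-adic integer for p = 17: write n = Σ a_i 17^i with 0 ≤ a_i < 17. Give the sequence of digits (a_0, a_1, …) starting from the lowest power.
(a_0, a_1, …) = (11, 4, 15)

Repeated division by 17 gives the digits low-to-high: 4414 = 11 + 4·17^1 + 15·17^2. Digit sequence: (11, 4, 15).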